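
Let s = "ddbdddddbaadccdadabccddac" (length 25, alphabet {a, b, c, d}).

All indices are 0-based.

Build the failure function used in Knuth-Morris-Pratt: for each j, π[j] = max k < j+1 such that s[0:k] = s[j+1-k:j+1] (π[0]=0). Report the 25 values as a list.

π[0] = 0
j=1 s[j]='d': π[1]=1 (border 'd')
j=2 s[j]='b': k: 1→0; π[2]=0 (border '')
j=3 s[j]='d': π[3]=1 (border 'd')
j=4 s[j]='d': π[4]=2 (border 'dd')
j=5 s[j]='d': k: 2→1; π[5]=2 (border 'dd')
j=6 s[j]='d': k: 2→1; π[6]=2 (border 'dd')
j=7 s[j]='d': k: 2→1; π[7]=2 (border 'dd')
j=8 s[j]='b': π[8]=3 (border 'ddb')
j=9 s[j]='a': k: 3→0; π[9]=0 (border '')
j=10 s[j]='a': π[10]=0 (border '')
j=11 s[j]='d': π[11]=1 (border 'd')
j=12 s[j]='c': k: 1→0; π[12]=0 (border '')
j=13 s[j]='c': π[13]=0 (border '')
j=14 s[j]='d': π[14]=1 (border 'd')
j=15 s[j]='a': k: 1→0; π[15]=0 (border '')
j=16 s[j]='d': π[16]=1 (border 'd')
j=17 s[j]='a': k: 1→0; π[17]=0 (border '')
j=18 s[j]='b': π[18]=0 (border '')
j=19 s[j]='c': π[19]=0 (border '')
j=20 s[j]='c': π[20]=0 (border '')
j=21 s[j]='d': π[21]=1 (border 'd')
j=22 s[j]='d': π[22]=2 (border 'dd')
j=23 s[j]='a': k: 2→1→0; π[23]=0 (border '')
j=24 s[j]='c': π[24]=0 (border '')

[0, 1, 0, 1, 2, 2, 2, 2, 3, 0, 0, 1, 0, 0, 1, 0, 1, 0, 0, 0, 0, 1, 2, 0, 0]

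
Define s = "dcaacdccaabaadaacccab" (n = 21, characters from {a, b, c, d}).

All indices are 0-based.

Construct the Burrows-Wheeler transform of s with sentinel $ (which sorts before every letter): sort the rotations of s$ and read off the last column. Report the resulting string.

bcdcbcaaaaaacdcdcaaa$c

rank  rotation                last
    0  $dcaacdccaabaadaacccab  b
    1  aabaadaacccab$dcaacdcc  c
    2  aacccab$dcaacdccaabaad  d
    3  aacdccaabaadaacccab$dc  c
    4  aadaacccab$dcaacdccaab  b
    5  ab$dcaacdccaabaadaaccc  c
    6  abaadaacccab$dcaacdcca  a
    7  acccab$dcaacdccaabaada  a
    8  acdccaabaadaacccab$dca  a
    9  adaacccab$dcaacdccaaba  a
   10  b$dcaacdccaabaadaaccca  a
   11  baadaacccab$dcaacdccaa  a
   12  caabaadaacccab$dcaacdc  c
   13  caacdccaabaadaacccab$d  d
   14  cab$dcaacdccaabaadaacc  c
   15  ccaabaadaacccab$dcaacd  d
   16  ccab$dcaacdccaabaadaac  c
   17  cccab$dcaacdccaabaadaa  a
   18  cdccaabaadaacccab$dcaa  a
   19  daacccab$dcaacdccaabaa  a
   20  dcaacdccaabaadaacccab$  $
   21  dccaabaadaacccab$dcaac  c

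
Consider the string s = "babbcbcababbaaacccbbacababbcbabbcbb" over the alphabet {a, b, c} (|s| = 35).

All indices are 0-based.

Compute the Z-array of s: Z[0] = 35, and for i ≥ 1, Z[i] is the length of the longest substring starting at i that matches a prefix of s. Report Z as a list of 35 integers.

[35, 0, 1, 1, 0, 1, 0, 0, 4, 0, 1, 2, 0, 0, 0, 0, 0, 0, 1, 2, 0, 0, 0, 6, 0, 1, 1, 0, 6, 0, 1, 1, 0, 1, 1]

Z[0]=35
i=1: fresh scan; Z[1]=0
i=2: fresh scan; Z[2]=1 scan→box=[2,3)
i=3: fresh scan; Z[3]=1 scan→box=[3,4)
i=4: fresh scan; Z[4]=0
i=5: fresh scan; Z[5]=1 scan→box=[5,6)
i=6: fresh scan; Z[6]=0
i=7: fresh scan; Z[7]=0
i=8: fresh scan; Z[8]=4 scan→box=[8,12)
i=9: min(r-i=3, Z[1]=0)=0; Z[9]=0
i=10: min(r-i=2, Z[2]=1)=1; Z[10]=1
i=11: min(r-i=1, Z[3]=1)=1; Z[11]=2 scan→box=[11,13)
i=12: min(r-i=1, Z[1]=0)=0; Z[12]=0
i=13: fresh scan; Z[13]=0
i=14: fresh scan; Z[14]=0
i=15: fresh scan; Z[15]=0
i=16: fresh scan; Z[16]=0
i=17: fresh scan; Z[17]=0
i=18: fresh scan; Z[18]=1 scan→box=[18,19)
i=19: fresh scan; Z[19]=2 scan→box=[19,21)
i=20: min(r-i=1, Z[1]=0)=0; Z[20]=0
i=21: fresh scan; Z[21]=0
i=22: fresh scan; Z[22]=0
i=23: fresh scan; Z[23]=6 scan→box=[23,29)
i=24: min(r-i=5, Z[1]=0)=0; Z[24]=0
i=25: min(r-i=4, Z[2]=1)=1; Z[25]=1
i=26: min(r-i=3, Z[3]=1)=1; Z[26]=1
i=27: min(r-i=2, Z[4]=0)=0; Z[27]=0
i=28: min(r-i=1, Z[5]=1)=1; Z[28]=6 scan→box=[28,34)
i=29: min(r-i=5, Z[1]=0)=0; Z[29]=0
i=30: min(r-i=4, Z[2]=1)=1; Z[30]=1
i=31: min(r-i=3, Z[3]=1)=1; Z[31]=1
i=32: min(r-i=2, Z[4]=0)=0; Z[32]=0
i=33: min(r-i=1, Z[5]=1)=1; Z[33]=1
i=34: fresh scan; Z[34]=1 scan→box=[34,35)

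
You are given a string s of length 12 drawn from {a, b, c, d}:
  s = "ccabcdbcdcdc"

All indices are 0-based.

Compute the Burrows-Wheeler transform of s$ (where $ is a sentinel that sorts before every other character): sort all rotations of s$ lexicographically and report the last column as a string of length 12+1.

ccaddc$bdbccc

rank  rotation       last
    0  $ccabcdbcdcdc  c
    1  abcdbcdcdc$cc  c
    2  bcdbcdcdc$cca  a
    3  bcdcdc$ccabcd  d
    4  c$ccabcdbcdcd  d
    5  cabcdbcdcdc$c  c
    6  ccabcdbcdcdc$  $
    7  cdbcdcdc$ccab  b
    8  cdc$ccabcdbcd  d
    9  cdcdc$ccabcdb  b
   10  dbcdcdc$ccabc  c
   11  dc$ccabcdbcdc  c
   12  dcdc$ccabcdbc  c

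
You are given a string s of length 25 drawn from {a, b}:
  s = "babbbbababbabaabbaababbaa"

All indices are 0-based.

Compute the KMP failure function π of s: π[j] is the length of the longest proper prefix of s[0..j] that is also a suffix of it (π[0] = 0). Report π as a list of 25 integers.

π[0] = 0
j=1 s[j]='a': π[1]=0 (border '')
j=2 s[j]='b': π[2]=1 (border 'b')
j=3 s[j]='b': k: 1→0; π[3]=1 (border 'b')
j=4 s[j]='b': k: 1→0; π[4]=1 (border 'b')
j=5 s[j]='b': k: 1→0; π[5]=1 (border 'b')
j=6 s[j]='a': π[6]=2 (border 'ba')
j=7 s[j]='b': π[7]=3 (border 'bab')
j=8 s[j]='a': k: 3→1; π[8]=2 (border 'ba')
j=9 s[j]='b': π[9]=3 (border 'bab')
j=10 s[j]='b': π[10]=4 (border 'babb')
j=11 s[j]='a': k: 4→1; π[11]=2 (border 'ba')
j=12 s[j]='b': π[12]=3 (border 'bab')
j=13 s[j]='a': k: 3→1; π[13]=2 (border 'ba')
j=14 s[j]='a': k: 2→0; π[14]=0 (border '')
j=15 s[j]='b': π[15]=1 (border 'b')
j=16 s[j]='b': k: 1→0; π[16]=1 (border 'b')
j=17 s[j]='a': π[17]=2 (border 'ba')
j=18 s[j]='a': k: 2→0; π[18]=0 (border '')
j=19 s[j]='b': π[19]=1 (border 'b')
j=20 s[j]='a': π[20]=2 (border 'ba')
j=21 s[j]='b': π[21]=3 (border 'bab')
j=22 s[j]='b': π[22]=4 (border 'babb')
j=23 s[j]='a': k: 4→1; π[23]=2 (border 'ba')
j=24 s[j]='a': k: 2→0; π[24]=0 (border '')

[0, 0, 1, 1, 1, 1, 2, 3, 2, 3, 4, 2, 3, 2, 0, 1, 1, 2, 0, 1, 2, 3, 4, 2, 0]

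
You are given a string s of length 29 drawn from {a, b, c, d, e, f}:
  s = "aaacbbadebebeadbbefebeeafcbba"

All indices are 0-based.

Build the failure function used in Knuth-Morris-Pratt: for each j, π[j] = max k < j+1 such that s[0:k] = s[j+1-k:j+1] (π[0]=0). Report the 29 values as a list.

π[0] = 0
j=1 s[j]='a': π[1]=1 (border 'a')
j=2 s[j]='a': π[2]=2 (border 'aa')
j=3 s[j]='c': k: 2→1→0; π[3]=0 (border '')
j=4 s[j]='b': π[4]=0 (border '')
j=5 s[j]='b': π[5]=0 (border '')
j=6 s[j]='a': π[6]=1 (border 'a')
j=7 s[j]='d': k: 1→0; π[7]=0 (border '')
j=8 s[j]='e': π[8]=0 (border '')
j=9 s[j]='b': π[9]=0 (border '')
j=10 s[j]='e': π[10]=0 (border '')
j=11 s[j]='b': π[11]=0 (border '')
j=12 s[j]='e': π[12]=0 (border '')
j=13 s[j]='a': π[13]=1 (border 'a')
j=14 s[j]='d': k: 1→0; π[14]=0 (border '')
j=15 s[j]='b': π[15]=0 (border '')
j=16 s[j]='b': π[16]=0 (border '')
j=17 s[j]='e': π[17]=0 (border '')
j=18 s[j]='f': π[18]=0 (border '')
j=19 s[j]='e': π[19]=0 (border '')
j=20 s[j]='b': π[20]=0 (border '')
j=21 s[j]='e': π[21]=0 (border '')
j=22 s[j]='e': π[22]=0 (border '')
j=23 s[j]='a': π[23]=1 (border 'a')
j=24 s[j]='f': k: 1→0; π[24]=0 (border '')
j=25 s[j]='c': π[25]=0 (border '')
j=26 s[j]='b': π[26]=0 (border '')
j=27 s[j]='b': π[27]=0 (border '')
j=28 s[j]='a': π[28]=1 (border 'a')

[0, 1, 2, 0, 0, 0, 1, 0, 0, 0, 0, 0, 0, 1, 0, 0, 0, 0, 0, 0, 0, 0, 0, 1, 0, 0, 0, 0, 1]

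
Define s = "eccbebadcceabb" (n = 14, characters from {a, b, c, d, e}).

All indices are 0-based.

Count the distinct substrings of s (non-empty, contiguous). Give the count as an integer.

95

rank→(start, suffix):
  0 → (11, 'abb')
  1 → (6, 'adcceabb')
  2 → (13, 'b')
  3 → (5, 'badcceabb')
  4 → (12, 'bb')
  5 → (3, 'bebadcceabb')
  6 → (2, 'cbebadcceabb')
  7 → (1, 'ccbebadcceabb')
  8 → (8, 'cceabb')
  9 → (9, 'ceabb')
  10 → (7, 'dcceabb')
  11 → (10, 'eabb')
  12 → (4, 'ebadcceabb')
  13 → (0, 'eccbebadcceabb')

SA = [11, 6, 13, 5, 12, 3, 2, 1, 8, 9, 7, 10, 4, 0]
rank  pair      lcp
   1  s[11:],s[6:]  1  'a'
   2  s[6:],s[13:]  0  ''
   3  s[13:],s[5:]  1  'b'
   4  s[5:],s[12:]  1  'b'
   5  s[12:],s[3:]  1  'b'
   6  s[3:],s[2:]  0  ''
   7  s[2:],s[1:]  1  'c'
   8  s[1:],s[8:]  2  'cc'
   9  s[8:],s[9:]  1  'c'
  10  s[9:],s[7:]  0  ''
  11  s[7:],s[10:]  0  ''
  12  s[10:],s[4:]  1  'e'
  13  s[4:],s[0:]  1  'e'

n(n+1)/2 = 14·15/2 = 105
Σ LCP = 0 + 1 + 0 + 1 + 1 + 1 + 0 + 1 + 2 + 1 + 0 + 0 + 1 + 1 = 10
distinct = 105 − 10 = 95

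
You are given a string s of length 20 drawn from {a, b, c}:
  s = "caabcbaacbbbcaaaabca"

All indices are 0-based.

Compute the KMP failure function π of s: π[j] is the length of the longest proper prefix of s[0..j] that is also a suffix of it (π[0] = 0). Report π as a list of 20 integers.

π[0] = 0
j=1 s[j]='a': π[1]=0 (border '')
j=2 s[j]='a': π[2]=0 (border '')
j=3 s[j]='b': π[3]=0 (border '')
j=4 s[j]='c': π[4]=1 (border 'c')
j=5 s[j]='b': k: 1→0; π[5]=0 (border '')
j=6 s[j]='a': π[6]=0 (border '')
j=7 s[j]='a': π[7]=0 (border '')
j=8 s[j]='c': π[8]=1 (border 'c')
j=9 s[j]='b': k: 1→0; π[9]=0 (border '')
j=10 s[j]='b': π[10]=0 (border '')
j=11 s[j]='b': π[11]=0 (border '')
j=12 s[j]='c': π[12]=1 (border 'c')
j=13 s[j]='a': π[13]=2 (border 'ca')
j=14 s[j]='a': π[14]=3 (border 'caa')
j=15 s[j]='a': k: 3→0; π[15]=0 (border '')
j=16 s[j]='a': π[16]=0 (border '')
j=17 s[j]='b': π[17]=0 (border '')
j=18 s[j]='c': π[18]=1 (border 'c')
j=19 s[j]='a': π[19]=2 (border 'ca')

[0, 0, 0, 0, 1, 0, 0, 0, 1, 0, 0, 0, 1, 2, 3, 0, 0, 0, 1, 2]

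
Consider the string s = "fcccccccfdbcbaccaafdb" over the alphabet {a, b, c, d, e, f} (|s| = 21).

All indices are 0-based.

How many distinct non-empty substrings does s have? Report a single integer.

196

rank→(start, suffix):
  0 → (16, 'aafdb')
  1 → (13, 'accaafdb')
  2 → (17, 'afdb')
  3 → (20, 'b')
  4 → (12, 'baccaafdb')
  5 → (10, 'bcbaccaafdb')
  6 → (15, 'caafdb')
  7 → (11, 'cbaccaafdb')
  8 → (14, 'ccaafdb')
  9 → (1, 'cccccccfdbcbaccaafdb')
  10 → (2, 'ccccccfdbcbaccaafdb')
  11 → (3, 'cccccfdbcbaccaafdb')
  12 → (4, 'ccccfdbcbaccaafdb')
  13 → (5, 'cccfdbcbaccaafdb')
  14 → (6, 'ccfdbcbaccaafdb')
  15 → (7, 'cfdbcbaccaafdb')
  16 → (19, 'db')
  17 → (9, 'dbcbaccaafdb')
  18 → (0, 'fcccccccfdbcbaccaafdb')
  19 → (18, 'fdb')
  20 → (8, 'fdbcbaccaafdb')

SA = [16, 13, 17, 20, 12, 10, 15, 11, 14, 1, 2, 3, 4, 5, 6, 7, 19, 9, 0, 18, 8]
i: (SA[i-1],SA[i]) lcp shared
  1: (16,13) 1 'a'
  2: (13,17) 1 'a'
  3: (17,20) 0 ''
  4: (20,12) 1 'b'
  5: (12,10) 1 'b'
  6: (10,15) 0 ''
  7: (15,11) 1 'c'
  8: (11,14) 1 'c'
  9: (14,1) 2 'cc'
  10: (1,2) 6 'cccccc'
  11: (2,3) 5 'ccccc'
  12: (3,4) 4 'cccc'
  13: (4,5) 3 'ccc'
  14: (5,6) 2 'cc'
  15: (6,7) 1 'c'
  16: (7,19) 0 ''
  17: (19,9) 2 'db'
  18: (9,0) 0 ''
  19: (0,18) 1 'f'
  20: (18,8) 3 'fdb'

n(n+1)/2 = 21·22/2 = 231
Σ LCP = 0 + 1 + 1 + 0 + 1 + 1 + 0 + 1 + 1 + 2 + 6 + 5 + 4 + 3 + 2 + 1 + 0 + 2 + 0 + 1 + 3 = 35
distinct = 231 − 35 = 196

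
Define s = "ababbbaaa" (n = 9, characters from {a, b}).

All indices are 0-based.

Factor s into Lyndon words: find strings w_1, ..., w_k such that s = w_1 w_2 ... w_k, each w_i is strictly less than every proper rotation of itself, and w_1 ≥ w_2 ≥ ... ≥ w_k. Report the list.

["ababbb", "a", "a", "a"]

emit factor 1: 'ababbb' (i=0, period=6)
emit factor 2: 'a' (i=6, period=1)
emit factor 3: 'a' (i=7, period=1)
emit factor 4: 'a' (i=8, period=1)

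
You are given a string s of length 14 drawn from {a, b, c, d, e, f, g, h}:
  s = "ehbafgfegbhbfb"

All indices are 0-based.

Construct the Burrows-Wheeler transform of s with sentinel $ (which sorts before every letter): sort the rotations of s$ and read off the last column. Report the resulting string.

bbfhhgf$bgaefeb

rank  rotation         last
    0  $ehbafgfegbhbfb  b
    1  afgfegbhbfb$ehb  b
    2  b$ehbafgfegbhbf  f
    3  bafgfegbhbfb$eh  h
    4  bfb$ehbafgfegbh  h
    5  bhbfb$ehbafgfeg  g
    6  egbhbfb$ehbafgf  f
    7  ehbafgfegbhbfb$  $
    8  fb$ehbafgfegbhb  b
    9  fegbhbfb$ehbafg  g
   10  fgfegbhbfb$ehba  a
   11  gbhbfb$ehbafgfe  e
   12  gfegbhbfb$ehbaf  f
   13  hbafgfegbhbfb$e  e
   14  hbfb$ehbafgfegb  b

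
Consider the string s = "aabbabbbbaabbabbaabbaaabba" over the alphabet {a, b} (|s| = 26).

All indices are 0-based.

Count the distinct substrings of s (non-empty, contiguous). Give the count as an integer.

rank→(start, suffix):
  0 → (25, 'a')
  1 → (20, 'aaabba')
  2 → (21, 'aabba')
  3 → (16, 'aabbaaabba')
  4 → (9, 'aabbabbaabbaaabba')
  5 → (0, 'aabbabbbbaabbabbaabbaaabba')
  6 → (22, 'abba')
  7 → (17, 'abbaaabba')
  8 → (13, 'abbaabbaaabba')
  9 → (10, 'abbabbaabbaaabba')
  10 → (1, 'abbabbbbaabbabbaabbaaabba')
  11 → (4, 'abbbbaabbabbaabbaaabba')
  12 → (24, 'ba')
  13 → (19, 'baaabba')
  14 → (15, 'baabbaaabba')
  15 → (8, 'baabbabbaabbaaabba')
  16 → (12, 'babbaabbaaabba')
  17 → (3, 'babbbbaabbabbaabbaaabba')
  18 → (23, 'bba')
  19 → (18, 'bbaaabba')
  20 → (14, 'bbaabbaaabba')
  21 → (7, 'bbaabbabbaabbaaabba')
  22 → (11, 'bbabbaabbaaabba')
  23 → (2, 'bbabbbbaabbabbaabbaaabba')
  24 → (6, 'bbbaabbabbaabbaaabba')
  25 → (5, 'bbbbaabbabbaabbaaabba')

SA = [25, 20, 21, 16, 9, 0, 22, 17, 13, 10, 1, 4, 24, 19, 15, 8, 12, 3, 23, 18, 14, 7, 11, 2, 6, 5]
[i] adj suffixes → lcp
  [1] 25/20 → 1 ('a')
  [2] 20/21 → 2 ('aa')
  [3] 21/16 → 5 ('aabba')
  [4] 16/9 → 5 ('aabba')
  [5] 9/0 → 7 ('aabbabb')
  [6] 0/22 → 1 ('a')
  [7] 22/17 → 4 ('abba')
  [8] 17/13 → 5 ('abbaa')
  [9] 13/10 → 4 ('abba')
  [10] 10/1 → 6 ('abbabb')
  [11] 1/4 → 3 ('abb')
  [12] 4/24 → 0 ('')
  [13] 24/19 → 2 ('ba')
  [14] 19/15 → 3 ('baa')
  [15] 15/8 → 6 ('baabba')
  [16] 8/12 → 2 ('ba')
  [17] 12/3 → 4 ('babb')
  [18] 3/23 → 1 ('b')
  [19] 23/18 → 3 ('bba')
  [20] 18/14 → 4 ('bbaa')
  [21] 14/7 → 7 ('bbaabba')
  [22] 7/11 → 3 ('bba')
  [23] 11/2 → 5 ('bbabb')
  [24] 2/6 → 2 ('bb')
  [25] 6/5 → 3 ('bbb')

n(n+1)/2 = 26·27/2 = 351
Σ LCP = 0 + 1 + 2 + 5 + 5 + 7 + 1 + 4 + 5 + 4 + 6 + 3 + 0 + 2 + 3 + 6 + 2 + 4 + 1 + 3 + 4 + 7 + 3 + 5 + 2 + 3 = 88
distinct = 351 − 88 = 263

263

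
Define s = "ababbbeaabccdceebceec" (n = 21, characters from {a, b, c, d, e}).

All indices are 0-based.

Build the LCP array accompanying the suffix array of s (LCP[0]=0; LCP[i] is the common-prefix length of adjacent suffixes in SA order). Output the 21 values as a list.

rank→(start, suffix):
  0 → (7, 'aabccdceebceec')
  1 → (0, 'ababbbeaabccdceebceec')
  2 → (2, 'abbbeaabccdceebceec')
  3 → (8, 'abccdceebceec')
  4 → (1, 'babbbeaabccdceebceec')
  5 → (3, 'bbbeaabccdceebceec')
  6 → (4, 'bbeaabccdceebceec')
  7 → (9, 'bccdceebceec')
  8 → (16, 'bceec')
  9 → (5, 'beaabccdceebceec')
  10 → (20, 'c')
  11 → (10, 'ccdceebceec')
  12 → (11, 'cdceebceec')
  13 → (13, 'ceebceec')
  14 → (17, 'ceec')
  15 → (12, 'dceebceec')
  16 → (6, 'eaabccdceebceec')
  17 → (15, 'ebceec')
  18 → (19, 'ec')
  19 → (14, 'eebceec')
  20 → (18, 'eec')

SA = [7, 0, 2, 8, 1, 3, 4, 9, 16, 5, 20, 10, 11, 13, 17, 12, 6, 15, 19, 14, 18]
rank  pair      lcp
   1  s[7:],s[0:]  1  'a'
   2  s[0:],s[2:]  2  'ab'
   3  s[2:],s[8:]  2  'ab'
   4  s[8:],s[1:]  0  ''
   5  s[1:],s[3:]  1  'b'
   6  s[3:],s[4:]  2  'bb'
   7  s[4:],s[9:]  1  'b'
   8  s[9:],s[16:]  2  'bc'
   9  s[16:],s[5:]  1  'b'
  10  s[5:],s[20:]  0  ''
  11  s[20:],s[10:]  1  'c'
  12  s[10:],s[11:]  1  'c'
  13  s[11:],s[13:]  1  'c'
  14  s[13:],s[17:]  3  'cee'
  15  s[17:],s[12:]  0  ''
  16  s[12:],s[6:]  0  ''
  17  s[6:],s[15:]  1  'e'
  18  s[15:],s[19:]  1  'e'
  19  s[19:],s[14:]  1  'e'
  20  s[14:],s[18:]  2  'ee'

[0, 1, 2, 2, 0, 1, 2, 1, 2, 1, 0, 1, 1, 1, 3, 0, 0, 1, 1, 1, 2]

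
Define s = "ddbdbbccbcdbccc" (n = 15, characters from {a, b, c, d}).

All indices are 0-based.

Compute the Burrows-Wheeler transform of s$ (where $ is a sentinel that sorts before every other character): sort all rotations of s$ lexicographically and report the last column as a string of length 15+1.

rank  rotation          last
    0  $ddbdbbccbcdbccc  c
    1  bbccbcdbccc$ddbd  d
    2  bccbcdbccc$ddbdb  b
    3  bccc$ddbdbbccbcd  d
    4  bcdbccc$ddbdbbcc  c
    5  bdbbccbcdbccc$dd  d
    6  c$ddbdbbccbcdbcc  c
    7  cbcdbccc$ddbdbbc  c
    8  cc$ddbdbbccbcdbc  c
    9  ccbcdbccc$ddbdbb  b
   10  ccc$ddbdbbccbcdb  b
   11  cdbccc$ddbdbbccb  b
   12  dbbccbcdbccc$ddb  b
   13  dbccc$ddbdbbccbc  c
   14  dbdbbccbcdbccc$d  d
   15  ddbdbbccbcdbccc$  $

cdbdcdcccbbbbcd$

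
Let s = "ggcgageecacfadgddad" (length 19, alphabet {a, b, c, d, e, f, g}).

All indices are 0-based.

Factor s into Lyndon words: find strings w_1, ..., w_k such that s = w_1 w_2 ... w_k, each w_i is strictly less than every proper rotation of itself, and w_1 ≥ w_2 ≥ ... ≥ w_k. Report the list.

["g", "g", "cg", "ageec", "acfadgddad"]

emit factor 1: 'g' (i=0, period=1)
emit factor 2: 'g' (i=1, period=1)
emit factor 3: 'cg' (i=2, period=2)
emit factor 4: 'ageec' (i=4, period=5)
emit factor 5: 'acfadgddad' (i=9, period=10)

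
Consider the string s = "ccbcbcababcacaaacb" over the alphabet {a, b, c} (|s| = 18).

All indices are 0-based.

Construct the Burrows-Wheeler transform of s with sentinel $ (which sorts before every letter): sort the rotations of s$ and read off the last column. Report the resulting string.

rank  rotation             last
    0  $ccbcbcababcacaaacb  b
    1  aaacb$ccbcbcababcac  c
    2  aacb$ccbcbcababcaca  a
    3  ababcacaaacb$ccbcbc  c
    4  abcacaaacb$ccbcbcab  b
    5  acaaacb$ccbcbcababc  c
    6  acb$ccbcbcababcacaa  a
    7  b$ccbcbcababcacaaac  c
    8  babcacaaacb$ccbcbca  a
    9  bcababcacaaacb$ccbc  c
   10  bcacaaacb$ccbcbcaba  a
   11  bcbcababcacaaacb$cc  c
   12  caaacb$ccbcbcababca  a
   13  cababcacaaacb$ccbcb  b
   14  cacaaacb$ccbcbcabab  b
   15  cb$ccbcbcababcacaaa  a
   16  cbcababcacaaacb$ccb  b
   17  cbcbcababcacaaacb$c  c
   18  ccbcbcababcacaaacb$  $

bcacbcacacacabbabc$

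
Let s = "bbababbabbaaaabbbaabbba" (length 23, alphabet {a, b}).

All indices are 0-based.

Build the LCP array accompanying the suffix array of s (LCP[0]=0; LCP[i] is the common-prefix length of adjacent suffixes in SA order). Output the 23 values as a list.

[0, 1, 3, 2, 6, 1, 2, 4, 3, 5, 0, 2, 3, 2, 3, 5, 1, 3, 4, 3, 4, 2, 4]

sorted suffixes:
  #0 SA[0]=22  'a'
  #1 SA[1]=10  'aaaabbbaabbba'
  #2 SA[2]=11  'aaabbbaabbba'
  #3 SA[3]=17  'aabbba'
  #4 SA[4]=12  'aabbbaabbba'
  #5 SA[5]=2  'ababbabbaaaabbbaabbba'
  #6 SA[6]=7  'abbaaaabbbaabbba'
  #7 SA[7]=4  'abbabbaaaabbbaabbba'
  #8 SA[8]=18  'abbba'
  #9 SA[9]=13  'abbbaabbba'
  #10 SA[10]=21  'ba'
  #11 SA[11]=9  'baaaabbbaabbba'
  #12 SA[12]=16  'baabbba'
  #13 SA[13]=1  'bababbabbaaaabbbaabbba'
  #14 SA[14]=6  'babbaaaabbbaabbba'
  #15 SA[15]=3  'babbabbaaaabbbaabbba'
  #16 SA[16]=20  'bba'
  #17 SA[17]=8  'bbaaaabbbaabbba'
  #18 SA[18]=15  'bbaabbba'
  #19 SA[19]=0  'bbababbabbaaaabbbaabbba'
  #20 SA[20]=5  'bbabbaaaabbbaabbba'
  #21 SA[21]=19  'bbba'
  #22 SA[22]=14  'bbbaabbba'

SA = [22, 10, 11, 17, 12, 2, 7, 4, 18, 13, 21, 9, 16, 1, 6, 3, 20, 8, 15, 0, 5, 19, 14]
rank  pair      lcp
   1  s[22:],s[10:]  1  'a'
   2  s[10:],s[11:]  3  'aaa'
   3  s[11:],s[17:]  2  'aa'
   4  s[17:],s[12:]  6  'aabbba'
   5  s[12:],s[2:]  1  'a'
   6  s[2:],s[7:]  2  'ab'
   7  s[7:],s[4:]  4  'abba'
   8  s[4:],s[18:]  3  'abb'
   9  s[18:],s[13:]  5  'abbba'
  10  s[13:],s[21:]  0  ''
  11  s[21:],s[9:]  2  'ba'
  12  s[9:],s[16:]  3  'baa'
  13  s[16:],s[1:]  2  'ba'
  14  s[1:],s[6:]  3  'bab'
  15  s[6:],s[3:]  5  'babba'
  16  s[3:],s[20:]  1  'b'
  17  s[20:],s[8:]  3  'bba'
  18  s[8:],s[15:]  4  'bbaa'
  19  s[15:],s[0:]  3  'bba'
  20  s[0:],s[5:]  4  'bbab'
  21  s[5:],s[19:]  2  'bb'
  22  s[19:],s[14:]  4  'bbba'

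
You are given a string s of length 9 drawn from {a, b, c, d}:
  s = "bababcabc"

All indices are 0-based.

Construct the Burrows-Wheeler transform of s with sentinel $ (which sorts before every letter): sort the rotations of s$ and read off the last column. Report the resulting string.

rank  rotation    last
    0  $bababcabc  c
    1  ababcabc$b  b
    2  abc$bababc  c
    3  abcabc$bab  b
    4  bababcabc$  $
    5  babcabc$ba  a
    6  bc$bababca  a
    7  bcabc$baba  a
    8  c$bababcab  b
    9  cabc$babab  b

cbcb$aaabb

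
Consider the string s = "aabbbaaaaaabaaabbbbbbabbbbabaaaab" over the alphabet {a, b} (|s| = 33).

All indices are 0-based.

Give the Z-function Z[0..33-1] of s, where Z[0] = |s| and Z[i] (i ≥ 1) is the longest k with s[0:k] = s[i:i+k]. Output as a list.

[33, 1, 0, 0, 0, 2, 2, 2, 2, 3, 1, 0, 2, 5, 1, 0, 0, 0, 0, 0, 0, 1, 0, 0, 0, 0, 1, 0, 2, 2, 3, 1, 0]

Z[0]=33
i=1: i≥r, start 0; Z[1]=1 grow→box=[1,2)
i=2: i≥r, start 0; Z[2]=0
i=3: i≥r, start 0; Z[3]=0
i=4: i≥r, start 0; Z[4]=0
i=5: i≥r, start 0; Z[5]=2 grow→box=[5,7)
i=6: min(r-i=1, Z[1]=1)=1; Z[6]=2 grow→box=[6,8)
i=7: min(r-i=1, Z[1]=1)=1; Z[7]=2 grow→box=[7,9)
i=8: min(r-i=1, Z[1]=1)=1; Z[8]=2 grow→box=[8,10)
i=9: min(r-i=1, Z[1]=1)=1; Z[9]=3 grow→box=[9,12)
i=10: min(r-i=2, Z[1]=1)=1; Z[10]=1
i=11: min(r-i=1, Z[2]=0)=0; Z[11]=0
i=12: i≥r, start 0; Z[12]=2 grow→box=[12,14)
i=13: min(r-i=1, Z[1]=1)=1; Z[13]=5 grow→box=[13,18)
i=14: min(r-i=4, Z[1]=1)=1; Z[14]=1
i=15: min(r-i=3, Z[2]=0)=0; Z[15]=0
i=16: min(r-i=2, Z[3]=0)=0; Z[16]=0
i=17: min(r-i=1, Z[4]=0)=0; Z[17]=0
i=18: i≥r, start 0; Z[18]=0
i=19: i≥r, start 0; Z[19]=0
i=20: i≥r, start 0; Z[20]=0
i=21: i≥r, start 0; Z[21]=1 grow→box=[21,22)
i=22: i≥r, start 0; Z[22]=0
i=23: i≥r, start 0; Z[23]=0
i=24: i≥r, start 0; Z[24]=0
i=25: i≥r, start 0; Z[25]=0
i=26: i≥r, start 0; Z[26]=1 grow→box=[26,27)
i=27: i≥r, start 0; Z[27]=0
i=28: i≥r, start 0; Z[28]=2 grow→box=[28,30)
i=29: min(r-i=1, Z[1]=1)=1; Z[29]=2 grow→box=[29,31)
i=30: min(r-i=1, Z[1]=1)=1; Z[30]=3 grow→box=[30,33)
i=31: min(r-i=2, Z[1]=1)=1; Z[31]=1
i=32: min(r-i=1, Z[2]=0)=0; Z[32]=0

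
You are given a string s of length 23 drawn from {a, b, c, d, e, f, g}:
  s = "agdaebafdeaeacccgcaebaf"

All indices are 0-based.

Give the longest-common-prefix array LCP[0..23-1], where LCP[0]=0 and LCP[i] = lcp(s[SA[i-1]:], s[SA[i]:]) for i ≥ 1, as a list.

[0, 1, 2, 5, 1, 2, 1, 0, 3, 0, 1, 2, 1, 0, 1, 0, 2, 1, 4, 0, 1, 0, 1]

sorted suffixes:
  #0 SA[0]=12  'acccgcaebaf'
  #1 SA[1]=10  'aeacccgcaebaf'
  #2 SA[2]=18  'aebaf'
  #3 SA[3]=3  'aebafdeaeacccgcaebaf'
  #4 SA[4]=21  'af'
  #5 SA[5]=6  'afdeaeacccgcaebaf'
  #6 SA[6]=0  'agdaebafdeaeacccgcaebaf'
  #7 SA[7]=20  'baf'
  #8 SA[8]=5  'bafdeaeacccgcaebaf'
  #9 SA[9]=17  'caebaf'
  #10 SA[10]=13  'cccgcaebaf'
  #11 SA[11]=14  'ccgcaebaf'
  #12 SA[12]=15  'cgcaebaf'
  #13 SA[13]=2  'daebafdeaeacccgcaebaf'
  #14 SA[14]=8  'deaeacccgcaebaf'
  #15 SA[15]=11  'eacccgcaebaf'
  #16 SA[16]=9  'eaeacccgcaebaf'
  #17 SA[17]=19  'ebaf'
  #18 SA[18]=4  'ebafdeaeacccgcaebaf'
  #19 SA[19]=22  'f'
  #20 SA[20]=7  'fdeaeacccgcaebaf'
  #21 SA[21]=16  'gcaebaf'
  #22 SA[22]=1  'gdaebafdeaeacccgcaebaf'

SA = [12, 10, 18, 3, 21, 6, 0, 20, 5, 17, 13, 14, 15, 2, 8, 11, 9, 19, 4, 22, 7, 16, 1]
i: (SA[i-1],SA[i]) lcp shared
  1: (12,10) 1 'a'
  2: (10,18) 2 'ae'
  3: (18,3) 5 'aebaf'
  4: (3,21) 1 'a'
  5: (21,6) 2 'af'
  6: (6,0) 1 'a'
  7: (0,20) 0 ''
  8: (20,5) 3 'baf'
  9: (5,17) 0 ''
  10: (17,13) 1 'c'
  11: (13,14) 2 'cc'
  12: (14,15) 1 'c'
  13: (15,2) 0 ''
  14: (2,8) 1 'd'
  15: (8,11) 0 ''
  16: (11,9) 2 'ea'
  17: (9,19) 1 'e'
  18: (19,4) 4 'ebaf'
  19: (4,22) 0 ''
  20: (22,7) 1 'f'
  21: (7,16) 0 ''
  22: (16,1) 1 'g'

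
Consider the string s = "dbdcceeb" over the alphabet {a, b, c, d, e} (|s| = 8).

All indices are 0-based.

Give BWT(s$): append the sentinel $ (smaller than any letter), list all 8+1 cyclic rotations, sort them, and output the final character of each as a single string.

beddc$bec

rank  rotation   last
    0  $dbdcceeb  b
    1  b$dbdccee  e
    2  bdcceeb$d  d
    3  cceeb$dbd  d
    4  ceeb$dbdc  c
    5  dbdcceeb$  $
    6  dcceeb$db  b
    7  eb$dbdcce  e
    8  eeb$dbdcc  c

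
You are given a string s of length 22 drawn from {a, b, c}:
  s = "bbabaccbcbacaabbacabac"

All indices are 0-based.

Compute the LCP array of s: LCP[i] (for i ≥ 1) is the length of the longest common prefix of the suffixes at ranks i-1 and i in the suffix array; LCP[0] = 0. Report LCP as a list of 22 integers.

sorted suffixes:
  #0 SA[0]=12  'aabbacabac'
  #1 SA[1]=18  'abac'
  #2 SA[2]=2  'abaccbcbacaabbacabac'
  #3 SA[3]=13  'abbacabac'
  #4 SA[4]=20  'ac'
  #5 SA[5]=10  'acaabbacabac'
  #6 SA[6]=16  'acabac'
  #7 SA[7]=4  'accbcbacaabbacabac'
  #8 SA[8]=1  'babaccbcbacaabbacabac'
  #9 SA[9]=19  'bac'
  #10 SA[10]=9  'bacaabbacabac'
  #11 SA[11]=15  'bacabac'
  #12 SA[12]=3  'baccbcbacaabbacabac'
  #13 SA[13]=0  'bbabaccbcbacaabbacabac'
  #14 SA[14]=14  'bbacabac'
  #15 SA[15]=7  'bcbacaabbacabac'
  #16 SA[16]=21  'c'
  #17 SA[17]=11  'caabbacabac'
  #18 SA[18]=17  'cabac'
  #19 SA[19]=8  'cbacaabbacabac'
  #20 SA[20]=6  'cbcbacaabbacabac'
  #21 SA[21]=5  'ccbcbacaabbacabac'

SA = [12, 18, 2, 13, 20, 10, 16, 4, 1, 19, 9, 15, 3, 0, 14, 7, 21, 11, 17, 8, 6, 5]
[i] adj suffixes → lcp
  [1] 12/18 → 1 ('a')
  [2] 18/2 → 4 ('abac')
  [3] 2/13 → 2 ('ab')
  [4] 13/20 → 1 ('a')
  [5] 20/10 → 2 ('ac')
  [6] 10/16 → 3 ('aca')
  [7] 16/4 → 2 ('ac')
  [8] 4/1 → 0 ('')
  [9] 1/19 → 2 ('ba')
  [10] 19/9 → 3 ('bac')
  [11] 9/15 → 4 ('baca')
  [12] 15/3 → 3 ('bac')
  [13] 3/0 → 1 ('b')
  [14] 0/14 → 3 ('bba')
  [15] 14/7 → 1 ('b')
  [16] 7/21 → 0 ('')
  [17] 21/11 → 1 ('c')
  [18] 11/17 → 2 ('ca')
  [19] 17/8 → 1 ('c')
  [20] 8/6 → 2 ('cb')
  [21] 6/5 → 1 ('c')

[0, 1, 4, 2, 1, 2, 3, 2, 0, 2, 3, 4, 3, 1, 3, 1, 0, 1, 2, 1, 2, 1]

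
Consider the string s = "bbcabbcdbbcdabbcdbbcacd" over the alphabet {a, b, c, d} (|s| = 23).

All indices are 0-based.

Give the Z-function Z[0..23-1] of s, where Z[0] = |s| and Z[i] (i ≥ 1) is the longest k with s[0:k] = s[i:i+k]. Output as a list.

Z[0]=23
i=1: outside box; Z[1]=1 grow→box=[1,2)
i=2: outside box; Z[2]=0
i=3: outside box; Z[3]=0
i=4: outside box; Z[4]=3 grow→box=[4,7)
i=5: min(r-i=2, Z[1]=1)=1; Z[5]=1
i=6: min(r-i=1, Z[2]=0)=0; Z[6]=0
i=7: outside box; Z[7]=0
i=8: outside box; Z[8]=3 grow→box=[8,11)
i=9: min(r-i=2, Z[1]=1)=1; Z[9]=1
i=10: min(r-i=1, Z[2]=0)=0; Z[10]=0
i=11: outside box; Z[11]=0
i=12: outside box; Z[12]=0
i=13: outside box; Z[13]=3 grow→box=[13,16)
i=14: min(r-i=2, Z[1]=1)=1; Z[14]=1
i=15: min(r-i=1, Z[2]=0)=0; Z[15]=0
i=16: outside box; Z[16]=0
i=17: outside box; Z[17]=4 grow→box=[17,21)
i=18: min(r-i=3, Z[1]=1)=1; Z[18]=1
i=19: min(r-i=2, Z[2]=0)=0; Z[19]=0
i=20: min(r-i=1, Z[3]=0)=0; Z[20]=0
i=21: outside box; Z[21]=0
i=22: outside box; Z[22]=0

[23, 1, 0, 0, 3, 1, 0, 0, 3, 1, 0, 0, 0, 3, 1, 0, 0, 4, 1, 0, 0, 0, 0]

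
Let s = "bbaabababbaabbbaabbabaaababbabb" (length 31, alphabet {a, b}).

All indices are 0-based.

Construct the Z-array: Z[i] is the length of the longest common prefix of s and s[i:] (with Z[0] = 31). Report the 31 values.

Z[0]=31
i=1: i≥r, start 0; Z[1]=1 grow→box=[1,2)
i=2: i≥r, start 0; Z[2]=0
i=3: i≥r, start 0; Z[3]=0
i=4: i≥r, start 0; Z[4]=1 grow→box=[4,5)
i=5: i≥r, start 0; Z[5]=0
i=6: i≥r, start 0; Z[6]=1 grow→box=[6,7)
i=7: i≥r, start 0; Z[7]=0
i=8: i≥r, start 0; Z[8]=5 grow→box=[8,13)
i=9: min(r-i=4, Z[1]=1)=1; Z[9]=1
i=10: min(r-i=3, Z[2]=0)=0; Z[10]=0
i=11: min(r-i=2, Z[3]=0)=0; Z[11]=0
i=12: min(r-i=1, Z[4]=1)=1; Z[12]=2 grow→box=[12,14)
i=13: min(r-i=1, Z[1]=1)=1; Z[13]=5 grow→box=[13,18)
i=14: min(r-i=4, Z[1]=1)=1; Z[14]=1
i=15: min(r-i=3, Z[2]=0)=0; Z[15]=0
i=16: min(r-i=2, Z[3]=0)=0; Z[16]=0
i=17: min(r-i=1, Z[4]=1)=1; Z[17]=3 grow→box=[17,20)
i=18: min(r-i=2, Z[1]=1)=1; Z[18]=1
i=19: min(r-i=1, Z[2]=0)=0; Z[19]=0
i=20: i≥r, start 0; Z[20]=1 grow→box=[20,21)
i=21: i≥r, start 0; Z[21]=0
i=22: i≥r, start 0; Z[22]=0
i=23: i≥r, start 0; Z[23]=0
i=24: i≥r, start 0; Z[24]=1 grow→box=[24,25)
i=25: i≥r, start 0; Z[25]=0
i=26: i≥r, start 0; Z[26]=3 grow→box=[26,29)
i=27: min(r-i=2, Z[1]=1)=1; Z[27]=1
i=28: min(r-i=1, Z[2]=0)=0; Z[28]=0
i=29: i≥r, start 0; Z[29]=2 grow→box=[29,31)
i=30: min(r-i=1, Z[1]=1)=1; Z[30]=1

[31, 1, 0, 0, 1, 0, 1, 0, 5, 1, 0, 0, 2, 5, 1, 0, 0, 3, 1, 0, 1, 0, 0, 0, 1, 0, 3, 1, 0, 2, 1]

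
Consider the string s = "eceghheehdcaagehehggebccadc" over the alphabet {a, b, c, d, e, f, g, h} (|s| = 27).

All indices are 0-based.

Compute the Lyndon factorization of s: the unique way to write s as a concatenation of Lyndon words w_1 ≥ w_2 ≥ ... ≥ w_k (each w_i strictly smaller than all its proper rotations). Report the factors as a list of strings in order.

emit factor 1: 'e' (i=0, period=1)
emit factor 2: 'ceghheehd' (i=1, period=9)
emit factor 3: 'c' (i=10, period=1)
emit factor 4: 'aagehehggebccadc' (i=11, period=16)

["e", "ceghheehd", "c", "aagehehggebccadc"]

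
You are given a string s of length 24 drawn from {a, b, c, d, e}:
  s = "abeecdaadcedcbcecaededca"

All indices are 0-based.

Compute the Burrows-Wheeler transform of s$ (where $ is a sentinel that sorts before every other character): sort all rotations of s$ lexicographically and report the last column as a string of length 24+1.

acd$accadedebdceeaecedcab

rank  rotation                   last
    0  $abeecdaadcedcbcecaededca  a
    1  a$abeecdaadcedcbcecaededc  c
    2  aadcedcbcecaededca$abeecd  d
    3  abeecdaadcedcbcecaededca$  $
    4  adcedcbcecaededca$abeecda  a
    5  aededca$abeecdaadcedcbcec  c
    6  bcecaededca$abeecdaadcedc  c
    7  beecdaadcedcbcecaededca$a  a
    8  ca$abeecdaadcedcbcecaeded  d
    9  caededca$abeecdaadcedcbce  e
   10  cbcecaededca$abeecdaadced  d
   11  cdaadcedcbcecaededca$abee  e
   12  cecaededca$abeecdaadcedcb  b
   13  cedcbcecaededca$abeecdaad  d
   14  daadcedcbcecaededca$abeec  c
   15  dca$abeecdaadcedcbcecaede  e
   16  dcbcecaededca$abeecdaadce  e
   17  dcedcbcecaededca$abeecdaa  a
   18  dedca$abeecdaadcedcbcecae  e
   19  ecaededca$abeecdaadcedcbc  c
   20  ecdaadcedcbcecaededca$abe  e
   21  edca$abeecdaadcedcbcecaed  d
   22  edcbcecaededca$abeecdaadc  c
   23  ededca$abeecdaadcedcbceca  a
   24  eecdaadcedcbcecaededca$ab  b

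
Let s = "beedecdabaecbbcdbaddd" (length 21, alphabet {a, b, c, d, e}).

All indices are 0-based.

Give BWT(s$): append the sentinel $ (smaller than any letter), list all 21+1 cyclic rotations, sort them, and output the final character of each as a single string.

rank  rotation                last
    0  $beedecdabaecbbcdbaddd  d
    1  abaecbbcdbaddd$beedecd  d
    2  addd$beedecdabaecbbcdb  b
    3  aecbbcdbaddd$beedecdab  b
    4  baddd$beedecdabaecbbcd  d
    5  baecbbcdbaddd$beedecda  a
    6  bbcdbaddd$beedecdabaec  c
    7  bcdbaddd$beedecdabaecb  b
    8  beedecdabaecbbcdbaddd$  $
    9  cbbcdbaddd$beedecdabae  e
   10  cdabaecbbcdbaddd$beede  e
   11  cdbaddd$beedecdabaecbb  b
   12  d$beedecdabaecbbcdbadd  d
   13  dabaecbbcdbaddd$beedec  c
   14  dbaddd$beedecdabaecbbc  c
   15  dd$beedecdabaecbbcdbad  d
   16  ddd$beedecdabaecbbcdba  a
   17  decdabaecbbcdbaddd$bee  e
   18  ecbbcdbaddd$beedecdaba  a
   19  ecdabaecbbcdbaddd$beed  d
   20  edecdabaecbbcdbaddd$be  e
   21  eedecdabaecbbcdbaddd$b  b

ddbbdacb$eebdccdaeadeb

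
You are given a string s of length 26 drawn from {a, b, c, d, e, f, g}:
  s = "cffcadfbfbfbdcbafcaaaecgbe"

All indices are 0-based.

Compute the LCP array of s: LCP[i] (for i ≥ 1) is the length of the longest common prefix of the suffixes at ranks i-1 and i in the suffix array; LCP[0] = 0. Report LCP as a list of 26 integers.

[0, 2, 1, 1, 1, 0, 1, 1, 1, 3, 0, 2, 1, 1, 1, 0, 1, 0, 1, 0, 2, 4, 1, 3, 1, 0]

sorted suffixes:
  #0 SA[0]=18  'aaaecgbe'
  #1 SA[1]=19  'aaecgbe'
  #2 SA[2]=4  'adfbfbfbdcbafcaaaecgbe'
  #3 SA[3]=20  'aecgbe'
  #4 SA[4]=15  'afcaaaecgbe'
  #5 SA[5]=14  'bafcaaaecgbe'
  #6 SA[6]=11  'bdcbafcaaaecgbe'
  #7 SA[7]=24  'be'
  #8 SA[8]=9  'bfbdcbafcaaaecgbe'
  #9 SA[9]=7  'bfbfbdcbafcaaaecgbe'
  #10 SA[10]=17  'caaaecgbe'
  #11 SA[11]=3  'cadfbfbfbdcbafcaaaecgbe'
  #12 SA[12]=13  'cbafcaaaecgbe'
  #13 SA[13]=0  'cffcadfbfbfbdcbafcaaaecgbe'
  #14 SA[14]=22  'cgbe'
  #15 SA[15]=12  'dcbafcaaaecgbe'
  #16 SA[16]=5  'dfbfbfbdcbafcaaaecgbe'
  #17 SA[17]=25  'e'
  #18 SA[18]=21  'ecgbe'
  #19 SA[19]=10  'fbdcbafcaaaecgbe'
  #20 SA[20]=8  'fbfbdcbafcaaaecgbe'
  #21 SA[21]=6  'fbfbfbdcbafcaaaecgbe'
  #22 SA[22]=16  'fcaaaecgbe'
  #23 SA[23]=2  'fcadfbfbfbdcbafcaaaecgbe'
  #24 SA[24]=1  'ffcadfbfbfbdcbafcaaaecgbe'
  #25 SA[25]=23  'gbe'

SA = [18, 19, 4, 20, 15, 14, 11, 24, 9, 7, 17, 3, 13, 0, 22, 12, 5, 25, 21, 10, 8, 6, 16, 2, 1, 23]
rank  pair      lcp
   1  s[18:],s[19:]  2  'aa'
   2  s[19:],s[4:]  1  'a'
   3  s[4:],s[20:]  1  'a'
   4  s[20:],s[15:]  1  'a'
   5  s[15:],s[14:]  0  ''
   6  s[14:],s[11:]  1  'b'
   7  s[11:],s[24:]  1  'b'
   8  s[24:],s[9:]  1  'b'
   9  s[9:],s[7:]  3  'bfb'
  10  s[7:],s[17:]  0  ''
  11  s[17:],s[3:]  2  'ca'
  12  s[3:],s[13:]  1  'c'
  13  s[13:],s[0:]  1  'c'
  14  s[0:],s[22:]  1  'c'
  15  s[22:],s[12:]  0  ''
  16  s[12:],s[5:]  1  'd'
  17  s[5:],s[25:]  0  ''
  18  s[25:],s[21:]  1  'e'
  19  s[21:],s[10:]  0  ''
  20  s[10:],s[8:]  2  'fb'
  21  s[8:],s[6:]  4  'fbfb'
  22  s[6:],s[16:]  1  'f'
  23  s[16:],s[2:]  3  'fca'
  24  s[2:],s[1:]  1  'f'
  25  s[1:],s[23:]  0  ''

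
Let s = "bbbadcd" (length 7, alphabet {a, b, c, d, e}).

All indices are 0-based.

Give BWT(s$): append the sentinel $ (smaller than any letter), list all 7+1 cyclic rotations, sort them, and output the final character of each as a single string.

dbbb$dca

rank  rotation  last
    0  $bbbadcd  d
    1  adcd$bbb  b
    2  badcd$bb  b
    3  bbadcd$b  b
    4  bbbadcd$  $
    5  cd$bbbad  d
    6  d$bbbadc  c
    7  dcd$bbba  a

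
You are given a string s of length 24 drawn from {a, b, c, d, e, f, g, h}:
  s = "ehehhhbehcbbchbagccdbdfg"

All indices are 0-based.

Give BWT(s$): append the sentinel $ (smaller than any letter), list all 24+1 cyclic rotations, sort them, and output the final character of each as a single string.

rank  rotation                   last
    0  $ehehhhbehcbbchbagccdbdfg  g
    1  agccdbdfg$ehehhhbehcbbchb  b
    2  bagccdbdfg$ehehhhbehcbbch  h
    3  bbchbagccdbdfg$ehehhhbehc  c
    4  bchbagccdbdfg$ehehhhbehcb  b
    5  bdfg$ehehhhbehcbbchbagccd  d
    6  behcbbchbagccdbdfg$ehehhh  h
    7  cbbchbagccdbdfg$ehehhhbeh  h
    8  ccdbdfg$ehehhhbehcbbchbag  g
    9  cdbdfg$ehehhhbehcbbchbagc  c
   10  chbagccdbdfg$ehehhhbehcbb  b
   11  dbdfg$ehehhhbehcbbchbagcc  c
   12  dfg$ehehhhbehcbbchbagccdb  b
   13  ehcbbchbagccdbdfg$ehehhhb  b
   14  ehehhhbehcbbchbagccdbdfg$  $
   15  ehhhbehcbbchbagccdbdfg$eh  h
   16  fg$ehehhhbehcbbchbagccdbd  d
   17  g$ehehhhbehcbbchbagccdbdf  f
   18  gccdbdfg$ehehhhbehcbbchba  a
   19  hbagccdbdfg$ehehhhbehcbbc  c
   20  hbehcbbchbagccdbdfg$ehehh  h
   21  hcbbchbagccdbdfg$ehehhhbe  e
   22  hehhhbehcbbchbagccdbdfg$e  e
   23  hhbehcbbchbagccdbdfg$eheh  h
   24  hhhbehcbbchbagccdbdfg$ehe  e

gbhcbdhhgcbcbb$hdfacheehe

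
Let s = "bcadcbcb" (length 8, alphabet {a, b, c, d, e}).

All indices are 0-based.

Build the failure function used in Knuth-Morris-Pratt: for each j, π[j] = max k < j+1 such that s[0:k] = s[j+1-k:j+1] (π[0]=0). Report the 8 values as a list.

[0, 0, 0, 0, 0, 1, 2, 1]

π[0] = 0
j=1 s[j]='c': π[1]=0 (border '')
j=2 s[j]='a': π[2]=0 (border '')
j=3 s[j]='d': π[3]=0 (border '')
j=4 s[j]='c': π[4]=0 (border '')
j=5 s[j]='b': π[5]=1 (border 'b')
j=6 s[j]='c': π[6]=2 (border 'bc')
j=7 s[j]='b': k: 2→0; π[7]=1 (border 'b')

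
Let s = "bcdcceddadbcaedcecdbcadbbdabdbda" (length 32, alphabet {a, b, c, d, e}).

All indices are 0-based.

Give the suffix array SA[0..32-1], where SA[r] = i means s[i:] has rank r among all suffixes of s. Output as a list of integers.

[31, 26, 21, 8, 12, 23, 19, 10, 0, 29, 24, 27, 20, 11, 3, 17, 1, 15, 4, 30, 25, 7, 22, 18, 9, 28, 2, 14, 6, 16, 13, 5]

sorted suffixes:
  #0 SA[0]=31  'a'
  #1 SA[1]=26  'abdbda'
  #2 SA[2]=21  'adbbdabdbda'
  #3 SA[3]=8  'adbcaedcecdbcadbbdabdbda'
  #4 SA[4]=12  'aedcecdbcadbbdabdbda'
  #5 SA[5]=23  'bbdabdbda'
  #6 SA[6]=19  'bcadbbdabdbda'
  #7 SA[7]=10  'bcaedcecdbcadbbdabdbda'
  #8 SA[8]=0  'bcdcceddadbcaedcecdbcadbbdabdbda'
  #9 SA[9]=29  'bda'
  #10 SA[10]=24  'bdabdbda'
  #11 SA[11]=27  'bdbda'
  #12 SA[12]=20  'cadbbdabdbda'
  #13 SA[13]=11  'caedcecdbcadbbdabdbda'
  #14 SA[14]=3  'cceddadbcaedcecdbcadbbdabdbda'
  #15 SA[15]=17  'cdbcadbbdabdbda'
  #16 SA[16]=1  'cdcceddadbcaedcecdbcadbbdabdbda'
  #17 SA[17]=15  'cecdbcadbbdabdbda'
  #18 SA[18]=4  'ceddadbcaedcecdbcadbbdabdbda'
  #19 SA[19]=30  'da'
  #20 SA[20]=25  'dabdbda'
  #21 SA[21]=7  'dadbcaedcecdbcadbbdabdbda'
  #22 SA[22]=22  'dbbdabdbda'
  #23 SA[23]=18  'dbcadbbdabdbda'
  #24 SA[24]=9  'dbcaedcecdbcadbbdabdbda'
  #25 SA[25]=28  'dbda'
  #26 SA[26]=2  'dcceddadbcaedcecdbcadbbdabdbda'
  #27 SA[27]=14  'dcecdbcadbbdabdbda'
  #28 SA[28]=6  'ddadbcaedcecdbcadbbdabdbda'
  #29 SA[29]=16  'ecdbcadbbdabdbda'
  #30 SA[30]=13  'edcecdbcadbbdabdbda'
  #31 SA[31]=5  'eddadbcaedcecdbcadbbdabdbda'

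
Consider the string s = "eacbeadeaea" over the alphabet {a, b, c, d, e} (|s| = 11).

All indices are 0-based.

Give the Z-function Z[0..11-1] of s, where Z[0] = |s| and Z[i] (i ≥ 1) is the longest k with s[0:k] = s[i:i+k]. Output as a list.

Z[0]=11
i=1: fresh scan; Z[1]=0
i=2: fresh scan; Z[2]=0
i=3: fresh scan; Z[3]=0
i=4: fresh scan; Z[4]=2 scan→box=[4,6)
i=5: min(r-i=1, Z[1]=0)=0; Z[5]=0
i=6: fresh scan; Z[6]=0
i=7: fresh scan; Z[7]=2 scan→box=[7,9)
i=8: min(r-i=1, Z[1]=0)=0; Z[8]=0
i=9: fresh scan; Z[9]=2 scan→box=[9,11)
i=10: min(r-i=1, Z[1]=0)=0; Z[10]=0

[11, 0, 0, 0, 2, 0, 0, 2, 0, 2, 0]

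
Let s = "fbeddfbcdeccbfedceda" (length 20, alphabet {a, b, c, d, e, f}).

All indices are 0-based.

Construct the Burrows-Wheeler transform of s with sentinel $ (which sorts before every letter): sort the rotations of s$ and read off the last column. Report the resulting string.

rank  rotation               last
    0  $fbeddfbcdeccbfedceda  a
    1  a$fbeddfbcdeccbfedced  d
    2  bcdeccbfedceda$fbeddf  f
    3  beddfbcdeccbfedceda$f  f
    4  bfedceda$fbeddfbcdecc  c
    5  cbfedceda$fbeddfbcdec  c
    6  ccbfedceda$fbeddfbcde  e
    7  cdeccbfedceda$fbeddfb  b
    8  ceda$fbeddfbcdeccbfed  d
    9  da$fbeddfbcdeccbfedce  e
   10  dceda$fbeddfbcdeccbfe  e
   11  ddfbcdeccbfedceda$fbe  e
   12  deccbfedceda$fbeddfbc  c
   13  dfbcdeccbfedceda$fbed  d
   14  eccbfedceda$fbeddfbcd  d
   15  eda$fbeddfbcdeccbfedc  c
   16  edceda$fbeddfbcdeccbf  f
   17  eddfbcdeccbfedceda$fb  b
   18  fbcdeccbfedceda$fbedd  d
   19  fbeddfbcdeccbfedceda$  $
   20  fedceda$fbeddfbcdeccb  b

adffccebdeeecddcfbd$b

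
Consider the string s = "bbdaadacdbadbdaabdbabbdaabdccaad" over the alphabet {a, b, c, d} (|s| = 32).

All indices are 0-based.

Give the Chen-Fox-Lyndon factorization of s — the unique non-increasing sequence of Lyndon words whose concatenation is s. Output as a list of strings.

emit factor 1: 'bbd' (i=0, period=3)
emit factor 2: 'aadacdbadbd' (i=3, period=11)
emit factor 3: 'aabdbabbdaabdccaad' (i=14, period=18)

["bbd", "aadacdbadbd", "aabdbabbdaabdccaad"]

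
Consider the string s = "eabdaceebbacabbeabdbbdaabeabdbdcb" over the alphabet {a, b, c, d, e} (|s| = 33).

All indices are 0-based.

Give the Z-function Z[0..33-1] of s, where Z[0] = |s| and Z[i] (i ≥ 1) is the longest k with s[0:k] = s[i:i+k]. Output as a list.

Z[0]=33
i=1: i≥r, start 0; Z[1]=0
i=2: i≥r, start 0; Z[2]=0
i=3: i≥r, start 0; Z[3]=0
i=4: i≥r, start 0; Z[4]=0
i=5: i≥r, start 0; Z[5]=0
i=6: i≥r, start 0; Z[6]=1 scan→box=[6,7)
i=7: i≥r, start 0; Z[7]=1 scan→box=[7,8)
i=8: i≥r, start 0; Z[8]=0
i=9: i≥r, start 0; Z[9]=0
i=10: i≥r, start 0; Z[10]=0
i=11: i≥r, start 0; Z[11]=0
i=12: i≥r, start 0; Z[12]=0
i=13: i≥r, start 0; Z[13]=0
i=14: i≥r, start 0; Z[14]=0
i=15: i≥r, start 0; Z[15]=4 scan→box=[15,19)
i=16: min(r-i=3, Z[1]=0)=0; Z[16]=0
i=17: min(r-i=2, Z[2]=0)=0; Z[17]=0
i=18: min(r-i=1, Z[3]=0)=0; Z[18]=0
i=19: i≥r, start 0; Z[19]=0
i=20: i≥r, start 0; Z[20]=0
i=21: i≥r, start 0; Z[21]=0
i=22: i≥r, start 0; Z[22]=0
i=23: i≥r, start 0; Z[23]=0
i=24: i≥r, start 0; Z[24]=0
i=25: i≥r, start 0; Z[25]=4 scan→box=[25,29)
i=26: min(r-i=3, Z[1]=0)=0; Z[26]=0
i=27: min(r-i=2, Z[2]=0)=0; Z[27]=0
i=28: min(r-i=1, Z[3]=0)=0; Z[28]=0
i=29: i≥r, start 0; Z[29]=0
i=30: i≥r, start 0; Z[30]=0
i=31: i≥r, start 0; Z[31]=0
i=32: i≥r, start 0; Z[32]=0

[33, 0, 0, 0, 0, 0, 1, 1, 0, 0, 0, 0, 0, 0, 0, 4, 0, 0, 0, 0, 0, 0, 0, 0, 0, 4, 0, 0, 0, 0, 0, 0, 0]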